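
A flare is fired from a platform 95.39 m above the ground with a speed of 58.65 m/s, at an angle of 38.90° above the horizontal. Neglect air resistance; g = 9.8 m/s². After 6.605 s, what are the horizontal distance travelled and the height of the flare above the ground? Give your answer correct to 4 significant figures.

x = 301.5 m, y = 124.9 m

v_x = 58.65 cos 38.90° = 45.644 m/s; v_y0 = 58.65 sin 38.90° = 36.830 m/s.
x = v_x t = 45.644 × 6.605 = 301.5 m.
y = 95.39 + v_y0 t − ½ g t² = 124.9 m.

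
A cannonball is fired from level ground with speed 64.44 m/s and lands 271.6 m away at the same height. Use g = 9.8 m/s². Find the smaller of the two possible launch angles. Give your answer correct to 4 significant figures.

Level-ground range: R = v₀² sin(2θ)/g ⇒ sin 2θ = R g / v₀² = 271.6×9.8/64.44² = 0.6410.
2θ = arcsin(0.6410) = 39.866° or 180° − 39.866° = 140.134°.
So θ = 19.93° or θ = 70.07°.

19.93°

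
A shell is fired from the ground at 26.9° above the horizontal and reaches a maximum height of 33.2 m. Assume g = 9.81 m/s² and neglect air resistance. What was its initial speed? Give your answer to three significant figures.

56.4 m/s

At maximum height v_y = 0, so (v₀ sin θ)² = 2 g H.
v₀ sin 26.9° = √(2 × 9.81 × 33.2) = 25.52 m/s.
v₀ = 25.52 / sin 26.9° = 25.52 / 0.4524 = 56.4 m/s.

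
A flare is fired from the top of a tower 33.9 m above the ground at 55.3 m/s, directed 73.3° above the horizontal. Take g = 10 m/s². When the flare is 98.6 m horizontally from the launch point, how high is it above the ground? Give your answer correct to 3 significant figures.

v_x = 55.3 cos 73.3° = 15.89 m/s, v_y0 = 55.3 sin 73.3° = 52.97 m/s.
Time to reach x = 98.6 m: t = x / v_x = 98.6 / 15.89 = 6.205 s.
y = 33.9 + v_y0 t − ½ g t² = 33.9 + 52.97×6.205 − 5.000×6.205² = 170 m.

170 m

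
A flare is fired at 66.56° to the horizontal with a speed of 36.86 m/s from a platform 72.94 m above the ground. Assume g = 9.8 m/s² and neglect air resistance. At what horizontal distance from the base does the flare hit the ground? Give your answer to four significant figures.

126.5 m

Components: v_x = 36.86 cos 66.56° = 14.662 m/s, v_y = 36.86 sin 66.56° = 33.818 m/s.
Vertical: 0 = 72.94 + 33.818 t − ½(9.8) t² ⇒ 4.900 t² − 33.818 t − 72.94 = 0.
t = [33.818 + √(1143.7 + 1429.6)] / 9.800 = 8.6271 s.
Horizontal: R = v_x · t = 14.662 × 8.6271 = 126.5 m.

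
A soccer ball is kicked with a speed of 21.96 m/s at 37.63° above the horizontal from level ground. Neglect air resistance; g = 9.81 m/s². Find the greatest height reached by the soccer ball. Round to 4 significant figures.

Vertical component of launch velocity: v_y = 21.96 sin 37.63° = 13.408 m/s.
At the highest point the vertical velocity is zero, so v_y² = 2 g h_max.
h_max = (13.408)² / (2 × 9.81) = 179.77 / 19.62 = 9.163 m.

9.163 m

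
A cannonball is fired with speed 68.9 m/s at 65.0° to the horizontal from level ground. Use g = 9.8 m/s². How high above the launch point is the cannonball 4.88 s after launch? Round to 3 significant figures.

v_y0 = 68.9 sin 65.0° = 62.44 m/s.
y(t) = v_y0 t − ½ g t² = 62.44×4.88 − 4.900×4.88² = 188 m.

188 m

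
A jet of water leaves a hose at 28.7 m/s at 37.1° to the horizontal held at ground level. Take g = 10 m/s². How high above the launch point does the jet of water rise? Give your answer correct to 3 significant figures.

Vertical component of launch velocity: v_y = 28.7 sin 37.1° = 17.31 m/s.
At the highest point the vertical velocity is zero, so v_y² = 2 g h_max.
h_max = (17.31)² / (2 × 10) = 299.6 / 20.00 = 15.0 m.

15.0 m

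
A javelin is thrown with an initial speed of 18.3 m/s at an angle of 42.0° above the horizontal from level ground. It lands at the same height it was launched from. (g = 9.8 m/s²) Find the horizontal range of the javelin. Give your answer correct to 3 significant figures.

34.0 m

For level ground, R = v₀² sin(2θ) / g.
sin(2 × 42.0°) = sin 84.00° = 0.9945.
R = (18.3)² × 0.9945 / 9.8 = 34.0 m.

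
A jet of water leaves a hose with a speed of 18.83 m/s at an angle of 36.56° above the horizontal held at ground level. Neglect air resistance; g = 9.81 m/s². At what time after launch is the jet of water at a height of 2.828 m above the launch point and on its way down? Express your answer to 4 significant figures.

v_y0 = 18.83 sin 36.56° = 11.216 m/s.
Set y = v_y0 t − ½ g t² = 2.828: 4.905 t² − 11.216 t + 2.828 = 0.
t = [11.216 ± √(125.80 − 55.485)] / 9.81 = (11.216 ± 8.3854) / 9.81, giving t = 0.2885 s or t = 1.998 s.
On the way down corresponds to the larger root: t = 1.998 s.

1.998 s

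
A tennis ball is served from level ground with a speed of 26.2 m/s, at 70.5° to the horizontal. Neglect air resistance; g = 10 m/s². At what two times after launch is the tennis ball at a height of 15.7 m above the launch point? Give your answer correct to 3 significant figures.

v_y0 = 26.2 sin 70.5° = 24.70 m/s.
Set y = v_y0 t − ½ g t² = 15.7: 5.000 t² − 24.70 t + 15.7 = 0.
t = [24.70 ± √(610.1 − 314.0)] / 10 = (24.70 ± 17.21) / 10, giving t = 0.749 s or t = 4.19 s.
So the tennis ball is at 15.7 m at t = 0.749 s (rising) and t = 4.19 s (falling).

0.749 s and 4.19 s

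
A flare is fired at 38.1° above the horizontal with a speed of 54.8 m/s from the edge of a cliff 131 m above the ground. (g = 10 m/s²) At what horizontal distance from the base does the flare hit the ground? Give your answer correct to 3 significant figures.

Components: v_x = 54.8 cos 38.1° = 43.12 m/s, v_y = 54.8 sin 38.1° = 33.81 m/s.
Vertical: 0 = 131 + 33.81 t − ½(10) t² ⇒ 5.000 t² − 33.81 t − 131 = 0.
t = [33.81 + √(1143 + 2620)] / 10.00 = 9.515 s.
Horizontal: R = v_x · t = 43.12 × 9.515 = 410 m.

410 m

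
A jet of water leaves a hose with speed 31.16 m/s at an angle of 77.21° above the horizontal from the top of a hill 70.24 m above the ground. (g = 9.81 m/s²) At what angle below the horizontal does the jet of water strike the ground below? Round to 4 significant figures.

81.82°

v_x = 31.16 cos 77.21° = 6.8981 m/s.
At impact |v_y| = √(v_y0² + 2 g h) = √(30.387² + 2×9.81×70.24) = 47.974 m/s.
Angle below horizontal = arctan(|v_y| / v_x) = arctan(47.974 / 6.8981) = 81.82°.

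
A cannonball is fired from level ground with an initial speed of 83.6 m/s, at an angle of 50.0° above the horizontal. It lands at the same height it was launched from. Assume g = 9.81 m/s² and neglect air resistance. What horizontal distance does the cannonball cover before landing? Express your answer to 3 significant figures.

For level ground, R = v₀² sin(2θ) / g.
sin(2 × 50.0°) = sin 100.0° = 0.9848.
R = (83.6)² × 0.9848 / 9.81 = 702 m.

702 m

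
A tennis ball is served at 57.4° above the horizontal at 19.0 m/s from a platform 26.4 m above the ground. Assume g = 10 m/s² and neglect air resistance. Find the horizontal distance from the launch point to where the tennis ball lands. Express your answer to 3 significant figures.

45.1 m

Components: v_x = 19.0 cos 57.4° = 10.24 m/s, v_y = 19.0 sin 57.4° = 16.01 m/s.
Vertical: 0 = 26.4 + 16.01 t − ½(10) t² ⇒ 5.000 t² − 16.01 t − 26.4 = 0.
t = [16.01 + √(256.3 + 528.0)] / 10.00 = 4.402 s.
Horizontal: R = v_x · t = 10.24 × 4.402 = 45.1 m.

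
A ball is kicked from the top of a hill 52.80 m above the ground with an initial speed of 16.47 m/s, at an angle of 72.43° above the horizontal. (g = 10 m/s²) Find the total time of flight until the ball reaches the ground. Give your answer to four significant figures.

Vertical component: v_y = 16.47 sin 72.43° = 15.702 m/s.
Taking up as positive with launch at y = 52.80 m, landing at y = 0: 0 = 52.80 + 15.702 t − ½(10) t².
Solving 5.000 t² − 15.702 t − 52.80 = 0 gives t = [15.702 + √(15.702² + 4·5.000·52.80)] / 10.00 = 5.179 s.

5.179 s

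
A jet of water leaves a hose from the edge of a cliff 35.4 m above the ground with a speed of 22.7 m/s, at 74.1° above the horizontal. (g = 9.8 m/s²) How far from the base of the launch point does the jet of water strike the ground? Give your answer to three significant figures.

35.6 m

Components: v_x = 22.7 cos 74.1° = 6.219 m/s, v_y = 22.7 sin 74.1° = 21.83 m/s.
Vertical: 0 = 35.4 + 21.83 t − ½(9.8) t² ⇒ 4.900 t² − 21.83 t − 35.4 = 0.
t = [21.83 + √(476.5 + 693.8)] / 9.800 = 5.718 s.
Horizontal: R = v_x · t = 6.219 × 5.718 = 35.6 m.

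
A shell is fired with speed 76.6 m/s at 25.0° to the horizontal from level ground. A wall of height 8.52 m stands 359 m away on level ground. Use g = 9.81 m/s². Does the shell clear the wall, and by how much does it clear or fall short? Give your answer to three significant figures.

v_x = 76.6 cos 25.0° = 69.42 m/s; v_y0 = 76.6 sin 25.0° = 32.37 m/s.
Time to reach the wall: t = 359 / 69.42 = 5.171 s.
Height at that point: y = 32.37×5.171 − 4.905×5.171² = 36.23 m.
That is 36.23 − 8.52 = 27.7 m above the top of the wall, so the shell clears it.

Yes — it clears the wall by 27.7 m.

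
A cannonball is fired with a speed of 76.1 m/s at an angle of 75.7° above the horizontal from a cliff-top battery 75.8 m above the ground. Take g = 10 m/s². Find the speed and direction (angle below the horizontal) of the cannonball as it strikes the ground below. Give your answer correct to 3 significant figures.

v_x = 76.1 cos 75.7° = 18.80 m/s (constant).
|v_y| at impact = √((73.74)² + 2×10×75.8) = 83.39 m/s.
Speed = √(18.80² + 83.39²) = 85.5 m/s; angle = arctan(83.39/18.80) = 77.3° below horizontal.

85.5 m/s at 77.3° below the horizontal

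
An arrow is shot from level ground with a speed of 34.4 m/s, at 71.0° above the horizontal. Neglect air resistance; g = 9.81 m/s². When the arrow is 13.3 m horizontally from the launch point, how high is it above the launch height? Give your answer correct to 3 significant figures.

31.7 m

v_x = 34.4 cos 71.0° = 11.20 m/s, v_y0 = 34.4 sin 71.0° = 32.53 m/s.
Time to reach x = 13.3 m: t = x / v_x = 13.3 / 11.20 = 1.188 s.
y = v_y0 t − ½ g t² = 32.53×1.188 − 4.905×1.188² = 31.7 m.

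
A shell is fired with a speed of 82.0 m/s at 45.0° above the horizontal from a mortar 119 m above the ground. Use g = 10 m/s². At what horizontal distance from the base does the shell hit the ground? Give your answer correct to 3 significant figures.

Components: v_x = 82.0 cos 45.0° = 57.98 m/s, v_y = 82.0 sin 45.0° = 57.98 m/s.
Vertical: 0 = 119 + 57.98 t − ½(10) t² ⇒ 5.000 t² − 57.98 t − 119 = 0.
t = [57.98 + √(3362 + 2380)] / 10.00 = 13.38 s.
Horizontal: R = v_x · t = 57.98 × 13.38 = 776 m.

776 m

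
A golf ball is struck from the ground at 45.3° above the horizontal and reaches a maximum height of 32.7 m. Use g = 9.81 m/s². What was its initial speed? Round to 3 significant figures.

35.6 m/s

At maximum height v_y = 0, so (v₀ sin θ)² = 2 g H.
v₀ sin 45.3° = √(2 × 9.81 × 32.7) = 25.33 m/s.
v₀ = 25.33 / sin 45.3° = 25.33 / 0.7108 = 35.6 m/s.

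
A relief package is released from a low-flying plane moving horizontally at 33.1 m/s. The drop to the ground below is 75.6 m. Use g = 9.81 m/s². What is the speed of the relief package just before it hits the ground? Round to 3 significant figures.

Fall time: t = √(2 × 75.6 / 9.81) = 3.926 s.
At impact: v_x = 33.1 m/s (unchanged), v_y = g t = 9.81 × 3.926 = 38.51 m/s.
Speed = √(v_x² + v_y²) = √(1096 + 1483) = 50.8 m/s.

50.8 m/s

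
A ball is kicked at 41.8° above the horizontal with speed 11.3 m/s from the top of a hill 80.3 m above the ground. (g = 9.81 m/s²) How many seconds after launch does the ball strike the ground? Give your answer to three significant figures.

Vertical component: v_y = 11.3 sin 41.8° = 7.532 m/s.
Taking up as positive with launch at y = 80.3 m, landing at y = 0: 0 = 80.3 + 7.532 t − ½(9.81) t².
Solving 4.905 t² − 7.532 t − 80.3 = 0 gives t = [7.532 + √(7.532² + 4·4.905·80.3)] / 9.810 = 4.89 s.

4.89 s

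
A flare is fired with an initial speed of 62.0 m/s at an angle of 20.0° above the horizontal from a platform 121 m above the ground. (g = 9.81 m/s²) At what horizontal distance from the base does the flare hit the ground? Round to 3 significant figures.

442 m

Components: v_x = 62.0 cos 20.0° = 58.26 m/s, v_y = 62.0 sin 20.0° = 21.21 m/s.
Vertical: 0 = 121 + 21.21 t − ½(9.81) t² ⇒ 4.905 t² − 21.21 t − 121 = 0.
t = [21.21 + √(449.9 + 2374)] / 9.810 = 7.579 s.
Horizontal: R = v_x · t = 58.26 × 7.579 = 442 m.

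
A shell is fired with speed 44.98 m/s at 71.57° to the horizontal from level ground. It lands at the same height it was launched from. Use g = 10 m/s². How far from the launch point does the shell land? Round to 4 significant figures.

121.4 m

For level ground, R = v₀² sin(2θ) / g.
sin(2 × 71.57°) = sin 143.14° = 0.5999.
R = (44.98)² × 0.5999 / 10 = 121.4 m.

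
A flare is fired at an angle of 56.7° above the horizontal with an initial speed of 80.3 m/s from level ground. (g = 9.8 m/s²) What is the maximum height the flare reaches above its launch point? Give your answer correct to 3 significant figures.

230 m

Vertical component of launch velocity: v_y = 80.3 sin 56.7° = 67.12 m/s.
At the highest point the vertical velocity is zero, so v_y² = 2 g h_max.
h_max = (67.12)² / (2 × 9.8) = 4505 / 19.60 = 230 m.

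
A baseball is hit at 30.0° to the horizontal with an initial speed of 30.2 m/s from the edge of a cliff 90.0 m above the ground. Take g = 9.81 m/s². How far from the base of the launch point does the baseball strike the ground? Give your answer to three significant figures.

Components: v_x = 30.2 cos 30.0° = 26.15 m/s, v_y = 30.2 sin 30.0° = 15.10 m/s.
Vertical: 0 = 90.0 + 15.10 t − ½(9.81) t² ⇒ 4.905 t² − 15.10 t − 90.0 = 0.
t = [15.10 + √(228.0 + 1766)] / 9.810 = 6.091 s.
Horizontal: R = v_x · t = 26.15 × 6.091 = 159 m.

159 m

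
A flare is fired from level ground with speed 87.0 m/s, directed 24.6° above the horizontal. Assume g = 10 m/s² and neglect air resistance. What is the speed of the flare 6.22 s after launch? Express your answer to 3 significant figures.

v_x = 87.0 cos 24.6° = 79.10 m/s (constant).
v_y(t) = 87.0 sin 24.6° − g t = 36.22 − 10 × 6.22 = -25.98 m/s.
Speed = √(v_x² + v_y²) = √(6257 + 675.0) = 83.3 m/s.

83.3 m/s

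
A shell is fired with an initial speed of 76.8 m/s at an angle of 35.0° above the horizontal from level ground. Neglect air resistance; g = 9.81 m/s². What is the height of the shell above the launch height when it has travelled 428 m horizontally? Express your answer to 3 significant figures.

v_x = 76.8 cos 35.0° = 62.91 m/s, v_y0 = 76.8 sin 35.0° = 44.05 m/s.
Time to reach x = 428 m: t = x / v_x = 428 / 62.91 = 6.803 s.
y = v_y0 t − ½ g t² = 44.05×6.803 − 4.905×6.803² = 72.7 m.

72.7 m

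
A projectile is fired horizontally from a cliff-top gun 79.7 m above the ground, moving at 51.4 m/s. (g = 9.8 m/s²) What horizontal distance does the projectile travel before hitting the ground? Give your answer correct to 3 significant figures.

Initial vertical velocity is zero, so the fall time comes from h = ½ g t²: t = √(2 × 79.7 / 9.8) = 4.033 s.
Horizontal motion is uniform at 51.4 m/s, so x = 51.4 × 4.033 = 207 m.

207 m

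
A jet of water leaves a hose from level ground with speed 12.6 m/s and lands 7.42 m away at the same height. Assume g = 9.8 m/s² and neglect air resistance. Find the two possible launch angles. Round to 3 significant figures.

13.6° and 76.4°

Level-ground range: R = v₀² sin(2θ)/g ⇒ sin 2θ = R g / v₀² = 7.42×9.8/12.6² = 0.4580.
2θ = arcsin(0.4580) = 27.26° or 180° − 27.26° = 152.74°.
So θ = 13.6° or θ = 76.4°.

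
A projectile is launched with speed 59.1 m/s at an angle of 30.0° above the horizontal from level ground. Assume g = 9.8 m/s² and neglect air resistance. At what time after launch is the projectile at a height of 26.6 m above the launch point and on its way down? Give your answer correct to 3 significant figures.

4.93 s

v_y0 = 59.1 sin 30.0° = 29.55 m/s.
Set y = v_y0 t − ½ g t² = 26.6: 4.900 t² − 29.55 t + 26.6 = 0.
t = [29.55 ± √(873.2 − 521.4)] / 9.8 = (29.55 ± 18.76) / 9.8, giving t = 1.10 s or t = 4.93 s.
On the way down corresponds to the larger root: t = 4.93 s.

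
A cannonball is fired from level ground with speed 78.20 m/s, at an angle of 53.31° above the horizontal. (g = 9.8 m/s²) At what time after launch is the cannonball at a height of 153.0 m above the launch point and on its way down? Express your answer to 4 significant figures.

9.516 s

v_y0 = 78.20 sin 53.31° = 62.707 m/s.
Set y = v_y0 t − ½ g t² = 153.0: 4.900 t² − 62.707 t + 153.0 = 0.
t = [62.707 ± √(3932.2 − 2998.8)] / 9.8 = (62.707 ± 30.552) / 9.8, giving t = 3.281 s or t = 9.516 s.
On the way down corresponds to the larger root: t = 9.516 s.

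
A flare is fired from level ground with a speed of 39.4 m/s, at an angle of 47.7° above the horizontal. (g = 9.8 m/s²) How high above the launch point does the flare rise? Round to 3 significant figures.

Vertical component of launch velocity: v_y = 39.4 sin 47.7° = 29.14 m/s.
At the highest point the vertical velocity is zero, so v_y² = 2 g h_max.
h_max = (29.14)² / (2 × 9.8) = 849.1 / 19.60 = 43.3 m.

43.3 m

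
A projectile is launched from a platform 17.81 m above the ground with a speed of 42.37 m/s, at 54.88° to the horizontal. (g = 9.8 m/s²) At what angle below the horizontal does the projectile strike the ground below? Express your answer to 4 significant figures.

58.24°

v_x = 42.37 cos 54.88° = 24.375 m/s.
At impact |v_y| = √(v_y0² + 2 g h) = √(34.656² + 2×9.8×17.81) = 39.371 m/s.
Angle below horizontal = arctan(|v_y| / v_x) = arctan(39.371 / 24.375) = 58.24°.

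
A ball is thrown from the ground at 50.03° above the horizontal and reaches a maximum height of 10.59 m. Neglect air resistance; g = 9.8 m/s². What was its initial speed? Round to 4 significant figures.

18.80 m/s

At maximum height v_y = 0, so (v₀ sin θ)² = 2 g H.
v₀ sin 50.03° = √(2 × 9.8 × 10.59) = 14.407 m/s.
v₀ = 14.407 / sin 50.03° = 14.407 / 0.7664 = 18.80 m/s.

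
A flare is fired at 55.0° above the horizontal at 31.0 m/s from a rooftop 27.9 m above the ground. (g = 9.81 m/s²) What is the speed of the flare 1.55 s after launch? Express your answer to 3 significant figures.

20.5 m/s

v_x = 31.0 cos 55.0° = 17.78 m/s (constant).
v_y(t) = 31.0 sin 55.0° − g t = 25.39 − 9.81 × 1.55 = 10.18 m/s.
Speed = √(v_x² + v_y²) = √(316.1 + 103.6) = 20.5 m/s.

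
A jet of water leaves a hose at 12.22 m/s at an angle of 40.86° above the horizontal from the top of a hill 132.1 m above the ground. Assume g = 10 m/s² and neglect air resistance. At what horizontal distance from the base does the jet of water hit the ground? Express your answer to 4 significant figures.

55.46 m

Components: v_x = 12.22 cos 40.86° = 9.2421 m/s, v_y = 12.22 sin 40.86° = 7.9945 m/s.
Vertical: 0 = 132.1 + 7.9945 t − ½(10) t² ⇒ 5.000 t² − 7.9945 t − 132.1 = 0.
t = [7.9945 + √(63.912 + 2642.0)] / 10.00 = 6.0013 s.
Horizontal: R = v_x · t = 9.2421 × 6.0013 = 55.46 m.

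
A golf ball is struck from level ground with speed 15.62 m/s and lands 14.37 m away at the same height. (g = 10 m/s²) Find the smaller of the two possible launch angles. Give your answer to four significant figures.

Level-ground range: R = v₀² sin(2θ)/g ⇒ sin 2θ = R g / v₀² = 14.37×10/15.62² = 0.5890.
2θ = arcsin(0.5890) = 36.086° or 180° − 36.086° = 143.914°.
So θ = 18.04° or θ = 71.96°.

18.04°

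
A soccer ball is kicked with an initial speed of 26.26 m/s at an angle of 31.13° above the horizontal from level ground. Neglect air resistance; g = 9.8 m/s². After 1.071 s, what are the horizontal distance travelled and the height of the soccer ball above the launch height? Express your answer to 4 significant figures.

x = 24.07 m, y = 8.919 m

v_x = 26.26 cos 31.13° = 22.478 m/s; v_y0 = 26.26 sin 31.13° = 13.576 m/s.
x = v_x t = 22.478 × 1.071 = 24.07 m.
y = v_y0 t − ½ g t² = 13.576×1.071 − 4.900×1.071² = 8.919 m.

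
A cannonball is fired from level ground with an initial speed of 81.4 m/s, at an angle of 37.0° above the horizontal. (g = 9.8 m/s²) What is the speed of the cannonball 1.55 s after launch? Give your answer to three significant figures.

v_x = 81.4 cos 37.0° = 65.01 m/s (constant).
v_y(t) = 81.4 sin 37.0° − g t = 48.99 − 9.8 × 1.55 = 33.80 m/s.
Speed = √(v_x² + v_y²) = √(4226 + 1142) = 73.3 m/s.

73.3 m/s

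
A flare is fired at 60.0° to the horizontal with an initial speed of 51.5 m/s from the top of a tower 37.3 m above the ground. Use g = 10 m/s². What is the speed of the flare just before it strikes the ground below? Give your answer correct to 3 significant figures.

58.3 m/s

v_x = 51.5 cos 60.0° = 25.75 m/s is unchanged throughout.
For the vertical component, v_y² = v_y0² + 2 g h = (44.60)² + 2×10×37.3 = 2735, so |v_y| = 52.30 m/s.
Impact speed = √(v_x² + v_y²) = √(663.1 + 2735) = 58.3 m/s.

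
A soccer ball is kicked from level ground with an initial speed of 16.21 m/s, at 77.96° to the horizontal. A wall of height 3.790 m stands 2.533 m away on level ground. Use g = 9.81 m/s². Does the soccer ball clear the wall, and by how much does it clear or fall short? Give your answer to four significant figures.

Yes — it clears the wall by 5.333 m.

v_x = 16.21 cos 77.96° = 3.3813 m/s; v_y0 = 16.21 sin 77.96° = 15.853 m/s.
Time to reach the wall: t = 2.533 / 3.3813 = 0.74912 s.
Height at that point: y = 15.853×0.74912 − 4.905×0.74912² = 9.1232 m.
That is 9.1232 − 3.790 = 5.333 m above the top of the wall, so the soccer ball clears it.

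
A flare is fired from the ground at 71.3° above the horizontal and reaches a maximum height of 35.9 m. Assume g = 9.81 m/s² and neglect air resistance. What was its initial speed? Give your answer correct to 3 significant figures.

28.0 m/s

At maximum height v_y = 0, so (v₀ sin θ)² = 2 g H.
v₀ sin 71.3° = √(2 × 9.81 × 35.9) = 26.54 m/s.
v₀ = 26.54 / sin 71.3° = 26.54 / 0.9472 = 28.0 m/s.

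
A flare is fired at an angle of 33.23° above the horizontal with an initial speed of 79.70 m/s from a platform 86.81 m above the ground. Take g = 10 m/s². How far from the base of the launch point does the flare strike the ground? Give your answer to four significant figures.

693.6 m

Components: v_x = 79.70 cos 33.23° = 66.667 m/s, v_y = 79.70 sin 33.23° = 43.676 m/s.
Vertical: 0 = 86.81 + 43.676 t − ½(10) t² ⇒ 5.000 t² − 43.676 t − 86.81 = 0.
t = [43.676 + √(1907.6 + 1736.2)] / 10.00 = 10.404 s.
Horizontal: R = v_x · t = 66.667 × 10.404 = 693.6 m.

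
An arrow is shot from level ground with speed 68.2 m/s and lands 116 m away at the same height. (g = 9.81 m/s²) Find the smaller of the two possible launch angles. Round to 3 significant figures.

7.08°

Level-ground range: R = v₀² sin(2θ)/g ⇒ sin 2θ = R g / v₀² = 116×9.81/68.2² = 0.2447.
2θ = arcsin(0.2447) = 14.16° or 180° − 14.16° = 165.84°.
So θ = 7.08° or θ = 82.9°.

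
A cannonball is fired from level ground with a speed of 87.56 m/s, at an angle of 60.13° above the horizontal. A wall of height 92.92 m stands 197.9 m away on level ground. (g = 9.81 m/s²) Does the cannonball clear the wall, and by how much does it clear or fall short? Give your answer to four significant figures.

v_x = 87.56 cos 60.13° = 43.608 m/s; v_y0 = 87.56 sin 60.13° = 75.928 m/s.
Time to reach the wall: t = 197.9 / 43.608 = 4.5382 s.
Height at that point: y = 75.928×4.5382 − 4.905×4.5382² = 243.56 m.
That is 243.56 − 92.92 = 150.6 m above the top of the wall, so the cannonball clears it.

Yes — it clears the wall by 150.6 m.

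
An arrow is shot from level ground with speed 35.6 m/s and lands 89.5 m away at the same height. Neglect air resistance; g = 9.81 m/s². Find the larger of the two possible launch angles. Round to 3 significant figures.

Level-ground range: R = v₀² sin(2θ)/g ⇒ sin 2θ = R g / v₀² = 89.5×9.81/35.6² = 0.6928.
2θ = arcsin(0.6928) = 43.85° or 180° − 43.85° = 136.15°.
So θ = 21.9° or θ = 68.1°.

68.1°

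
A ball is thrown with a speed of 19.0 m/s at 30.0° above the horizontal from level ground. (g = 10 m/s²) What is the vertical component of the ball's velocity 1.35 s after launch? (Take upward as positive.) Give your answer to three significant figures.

-4.00 m/s

Initial vertical component: v_y0 = 19.0 sin 30.0° = 9.500 m/s.
v_y(t) = v_y0 − g t = 9.500 − 10 × 1.35 = -4.00 m/s.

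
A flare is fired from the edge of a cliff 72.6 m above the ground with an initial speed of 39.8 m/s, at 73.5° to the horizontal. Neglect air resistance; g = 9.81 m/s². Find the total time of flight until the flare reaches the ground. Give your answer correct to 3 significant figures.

9.36 s

Vertical component: v_y = 39.8 sin 73.5° = 38.16 m/s.
Taking up as positive with launch at y = 72.6 m, landing at y = 0: 0 = 72.6 + 38.16 t − ½(9.81) t².
Solving 4.905 t² − 38.16 t − 72.6 = 0 gives t = [38.16 + √(38.16² + 4·4.905·72.6)] / 9.810 = 9.36 s.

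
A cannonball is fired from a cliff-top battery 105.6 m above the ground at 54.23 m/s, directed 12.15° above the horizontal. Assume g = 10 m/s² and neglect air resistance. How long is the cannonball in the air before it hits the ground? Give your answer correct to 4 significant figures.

5.877 s

Vertical component: v_y = 54.23 sin 12.15° = 11.414 m/s.
Taking up as positive with launch at y = 105.6 m, landing at y = 0: 0 = 105.6 + 11.414 t − ½(10) t².
Solving 5.000 t² − 11.414 t − 105.6 = 0 gives t = [11.414 + √(11.414² + 4·5.000·105.6)] / 10.00 = 5.877 s.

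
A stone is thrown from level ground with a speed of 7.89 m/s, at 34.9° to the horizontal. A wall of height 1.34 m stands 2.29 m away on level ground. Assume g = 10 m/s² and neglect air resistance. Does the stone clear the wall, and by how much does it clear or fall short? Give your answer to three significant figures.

v_x = 7.89 cos 34.9° = 6.471 m/s; v_y0 = 7.89 sin 34.9° = 4.514 m/s.
Time to reach the wall: t = 2.29 / 6.471 = 0.3539 s.
Height at that point: y = 4.514×0.3539 − 5.000×0.3539² = 0.9713 m.
That is 1.34 − 0.9713 = 0.369 m below the top of the wall, so the stone does not clear it.

No — it falls 0.369 m short of clearing the wall.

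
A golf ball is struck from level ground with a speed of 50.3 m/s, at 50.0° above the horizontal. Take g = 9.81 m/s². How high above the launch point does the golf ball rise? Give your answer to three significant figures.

Vertical component of launch velocity: v_y = 50.3 sin 50.0° = 38.53 m/s.
At the highest point the vertical velocity is zero, so v_y² = 2 g h_max.
h_max = (38.53)² / (2 × 9.81) = 1485 / 19.62 = 75.7 m.

75.7 m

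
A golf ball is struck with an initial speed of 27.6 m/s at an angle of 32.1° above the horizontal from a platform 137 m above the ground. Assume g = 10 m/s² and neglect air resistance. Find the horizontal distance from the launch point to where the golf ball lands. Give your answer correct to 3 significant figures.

161 m

Components: v_x = 27.6 cos 32.1° = 23.38 m/s, v_y = 27.6 sin 32.1° = 14.67 m/s.
Vertical: 0 = 137 + 14.67 t − ½(10) t² ⇒ 5.000 t² − 14.67 t − 137 = 0.
t = [14.67 + √(215.2 + 2740)] / 10.00 = 6.903 s.
Horizontal: R = v_x · t = 23.38 × 6.903 = 161 m.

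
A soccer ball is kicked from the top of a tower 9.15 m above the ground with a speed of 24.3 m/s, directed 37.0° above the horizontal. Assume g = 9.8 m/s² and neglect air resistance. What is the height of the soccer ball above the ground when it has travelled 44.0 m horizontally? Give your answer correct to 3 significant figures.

17.1 m

v_x = 24.3 cos 37.0° = 19.41 m/s, v_y0 = 24.3 sin 37.0° = 14.62 m/s.
Time to reach x = 44.0 m: t = x / v_x = 44.0 / 19.41 = 2.267 s.
y = 9.15 + v_y0 t − ½ g t² = 9.15 + 14.62×2.267 − 4.900×2.267² = 17.1 m.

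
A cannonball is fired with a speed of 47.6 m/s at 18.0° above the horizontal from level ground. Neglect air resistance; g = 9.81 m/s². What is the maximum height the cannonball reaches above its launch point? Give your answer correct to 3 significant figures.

Vertical component of launch velocity: v_y = 47.6 sin 18.0° = 14.71 m/s.
At the highest point the vertical velocity is zero, so v_y² = 2 g h_max.
h_max = (14.71)² / (2 × 9.81) = 216.4 / 19.62 = 11.0 m.

11.0 m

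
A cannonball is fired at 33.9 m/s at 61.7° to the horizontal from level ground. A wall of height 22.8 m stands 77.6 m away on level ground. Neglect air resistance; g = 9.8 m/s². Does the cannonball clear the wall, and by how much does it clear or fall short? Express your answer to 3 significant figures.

Yes — it clears the wall by 7.08 m.

v_x = 33.9 cos 61.7° = 16.07 m/s; v_y0 = 33.9 sin 61.7° = 29.85 m/s.
Time to reach the wall: t = 77.6 / 16.07 = 4.829 s.
Height at that point: y = 29.85×4.829 − 4.900×4.829² = 29.88 m.
That is 29.88 − 22.8 = 7.08 m above the top of the wall, so the cannonball clears it.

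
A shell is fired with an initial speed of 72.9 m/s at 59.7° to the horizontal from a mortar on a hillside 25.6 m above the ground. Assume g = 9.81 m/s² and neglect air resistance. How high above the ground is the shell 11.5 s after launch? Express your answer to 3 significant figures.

101 m

v_y0 = 72.9 sin 59.7° = 62.94 m/s.
y(t) = 25.6 + v_y0 t − ½ g t² = 25.6 + 62.94×11.5 − ½×9.81×11.5² = 101 m.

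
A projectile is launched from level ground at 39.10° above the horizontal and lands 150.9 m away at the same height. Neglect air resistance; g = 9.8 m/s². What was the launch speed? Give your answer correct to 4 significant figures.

On level ground, R = v₀² sin(2θ) / g, so v₀ = √(R g / sin 2θ).
sin(2 × 39.10°) = 0.9789.
v₀ = √(150.9 × 9.8 / 0.9789) = √1510.7 = 38.87 m/s.

38.87 m/s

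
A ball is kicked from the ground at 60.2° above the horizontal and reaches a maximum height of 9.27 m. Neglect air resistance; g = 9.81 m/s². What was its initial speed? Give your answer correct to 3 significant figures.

At maximum height v_y = 0, so (v₀ sin θ)² = 2 g H.
v₀ sin 60.2° = √(2 × 9.81 × 9.27) = 13.49 m/s.
v₀ = 13.49 / sin 60.2° = 13.49 / 0.8678 = 15.5 m/s.

15.5 m/s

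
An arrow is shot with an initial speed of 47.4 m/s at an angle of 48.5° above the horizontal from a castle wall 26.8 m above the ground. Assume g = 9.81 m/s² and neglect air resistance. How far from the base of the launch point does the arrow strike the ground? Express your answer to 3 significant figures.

249 m

Components: v_x = 47.4 cos 48.5° = 31.41 m/s, v_y = 47.4 sin 48.5° = 35.50 m/s.
Vertical: 0 = 26.8 + 35.50 t − ½(9.81) t² ⇒ 4.905 t² − 35.50 t − 26.8 = 0.
t = [35.50 + √(1260 + 525.8)] / 9.810 = 7.926 s.
Horizontal: R = v_x · t = 31.41 × 7.926 = 249 m.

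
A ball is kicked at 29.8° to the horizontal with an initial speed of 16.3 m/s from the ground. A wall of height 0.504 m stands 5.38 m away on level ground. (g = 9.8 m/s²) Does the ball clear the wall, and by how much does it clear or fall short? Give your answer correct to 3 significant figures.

v_x = 16.3 cos 29.8° = 14.14 m/s; v_y0 = 16.3 sin 29.8° = 8.101 m/s.
Time to reach the wall: t = 5.38 / 14.14 = 0.3805 s.
Height at that point: y = 8.101×0.3805 − 4.900×0.3805² = 2.373 m.
That is 2.373 − 0.504 = 1.87 m above the top of the wall, so the ball clears it.

Yes — it clears the wall by 1.87 m.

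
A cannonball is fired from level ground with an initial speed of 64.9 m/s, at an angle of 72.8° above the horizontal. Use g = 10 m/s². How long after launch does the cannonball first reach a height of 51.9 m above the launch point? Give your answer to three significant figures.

0.903 s

v_y0 = 64.9 sin 72.8° = 62.00 m/s.
Set y = v_y0 t − ½ g t² = 51.9: 5.000 t² − 62.00 t + 51.9 = 0.
t = [62.00 ± √(3844 − 1038)] / 10 = (62.00 ± 52.97) / 10, giving t = 0.903 s or t = 11.5 s.
The cannonball is on the way up at the first time, so t = 0.903 s.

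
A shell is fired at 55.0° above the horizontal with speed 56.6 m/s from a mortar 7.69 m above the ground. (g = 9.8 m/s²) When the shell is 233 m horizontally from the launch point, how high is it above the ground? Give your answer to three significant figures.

88.0 m

v_x = 56.6 cos 55.0° = 32.46 m/s, v_y0 = 56.6 sin 55.0° = 46.36 m/s.
Time to reach x = 233 m: t = x / v_x = 233 / 32.46 = 7.178 s.
y = 7.69 + v_y0 t − ½ g t² = 7.69 + 46.36×7.178 − 4.900×7.178² = 88.0 m.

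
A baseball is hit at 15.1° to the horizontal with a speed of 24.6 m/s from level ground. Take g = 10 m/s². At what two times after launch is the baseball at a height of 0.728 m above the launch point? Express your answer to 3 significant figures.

0.126 s and 1.16 s

v_y0 = 24.6 sin 15.1° = 6.408 m/s.
Set y = v_y0 t − ½ g t² = 0.728: 5.000 t² − 6.408 t + 0.728 = 0.
t = [6.408 ± √(41.06 − 14.56)] / 10 = (6.408 ± 5.148) / 10, giving t = 0.126 s or t = 1.16 s.
So the baseball is at 0.728 m at t = 0.126 s (rising) and t = 1.16 s (falling).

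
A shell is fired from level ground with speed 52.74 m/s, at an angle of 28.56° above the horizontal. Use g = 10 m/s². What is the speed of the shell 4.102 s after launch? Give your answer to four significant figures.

48.94 m/s

v_x = 52.74 cos 28.56° = 46.322 m/s (constant).
v_y(t) = 52.74 sin 28.56° − g t = 25.214 − 10 × 4.102 = -15.806 m/s.
Speed = √(v_x² + v_y²) = √(2145.7 + 249.83) = 48.94 m/s.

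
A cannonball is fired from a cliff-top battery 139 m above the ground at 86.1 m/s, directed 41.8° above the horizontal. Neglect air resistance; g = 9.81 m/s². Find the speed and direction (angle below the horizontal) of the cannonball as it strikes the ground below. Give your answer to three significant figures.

101 m/s at 50.4° below the horizontal

v_x = 86.1 cos 41.8° = 64.19 m/s (constant).
|v_y| at impact = √((57.39)² + 2×9.81×139) = 77.59 m/s.
Speed = √(64.19² + 77.59²) = 101 m/s; angle = arctan(77.59/64.19) = 50.4° below horizontal.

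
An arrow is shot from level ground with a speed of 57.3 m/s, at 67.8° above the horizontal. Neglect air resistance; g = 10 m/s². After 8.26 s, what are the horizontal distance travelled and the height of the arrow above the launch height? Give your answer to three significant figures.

x = 179 m, y = 97.1 m

v_x = 57.3 cos 67.8° = 21.65 m/s; v_y0 = 57.3 sin 67.8° = 53.05 m/s.
x = v_x t = 21.65 × 8.26 = 179 m.
y = v_y0 t − ½ g t² = 53.05×8.26 − 5.000×8.26² = 97.1 m.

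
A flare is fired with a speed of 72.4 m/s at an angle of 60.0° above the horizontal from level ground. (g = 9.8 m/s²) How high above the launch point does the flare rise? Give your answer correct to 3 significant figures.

Vertical component of launch velocity: v_y = 72.4 sin 60.0° = 62.70 m/s.
At the highest point the vertical velocity is zero, so v_y² = 2 g h_max.
h_max = (62.70)² / (2 × 9.8) = 3931 / 19.60 = 201 m.

201 m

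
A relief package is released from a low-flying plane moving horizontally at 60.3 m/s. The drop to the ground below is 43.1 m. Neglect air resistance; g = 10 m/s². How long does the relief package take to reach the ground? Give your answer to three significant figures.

The horizontal speed doesn't affect the fall. With v_y0 = 0, h = ½ g t².
t = √(2 × 43.1 / 10) = √8.620 = 2.94 s.

2.94 s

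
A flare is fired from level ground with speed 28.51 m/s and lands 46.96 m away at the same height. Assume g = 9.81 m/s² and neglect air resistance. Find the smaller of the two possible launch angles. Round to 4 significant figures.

17.26°

Level-ground range: R = v₀² sin(2θ)/g ⇒ sin 2θ = R g / v₀² = 46.96×9.81/28.51² = 0.5668.
2θ = arcsin(0.5668) = 34.527° or 180° − 34.527° = 145.473°.
So θ = 17.26° or θ = 72.74°.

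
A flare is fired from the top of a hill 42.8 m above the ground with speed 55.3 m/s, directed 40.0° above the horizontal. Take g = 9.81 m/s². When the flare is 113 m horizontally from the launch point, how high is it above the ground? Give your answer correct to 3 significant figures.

103 m

v_x = 55.3 cos 40.0° = 42.36 m/s, v_y0 = 55.3 sin 40.0° = 35.55 m/s.
Time to reach x = 113 m: t = x / v_x = 113 / 42.36 = 2.668 s.
y = 42.8 + v_y0 t − ½ g t² = 42.8 + 35.55×2.668 − 4.905×2.668² = 103 m.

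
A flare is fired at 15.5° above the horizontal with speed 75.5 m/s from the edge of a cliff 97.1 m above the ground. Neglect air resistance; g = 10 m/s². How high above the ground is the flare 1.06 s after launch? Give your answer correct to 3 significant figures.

v_y0 = 75.5 sin 15.5° = 20.18 m/s.
y(t) = 97.1 + v_y0 t − ½ g t² = 97.1 + 20.18×1.06 − ½×10×1.06² = 113 m.

113 m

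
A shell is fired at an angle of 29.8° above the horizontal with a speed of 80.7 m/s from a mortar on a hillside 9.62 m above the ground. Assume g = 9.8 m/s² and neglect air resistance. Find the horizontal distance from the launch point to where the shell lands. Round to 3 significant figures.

Components: v_x = 80.7 cos 29.8° = 70.03 m/s, v_y = 80.7 sin 29.8° = 40.11 m/s.
Vertical: 0 = 9.62 + 40.11 t − ½(9.8) t² ⇒ 4.900 t² − 40.11 t − 9.62 = 0.
t = [40.11 + √(1609 + 188.6)] / 9.800 = 8.419 s.
Horizontal: R = v_x · t = 70.03 × 8.419 = 590 m.

590 m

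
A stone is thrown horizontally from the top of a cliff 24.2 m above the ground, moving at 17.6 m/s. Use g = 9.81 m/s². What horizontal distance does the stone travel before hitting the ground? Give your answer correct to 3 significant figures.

39.1 m

Initial vertical velocity is zero, so the fall time comes from h = ½ g t²: t = √(2 × 24.2 / 9.81) = 2.221 s.
Horizontal motion is uniform at 17.6 m/s, so x = 17.6 × 2.221 = 39.1 m.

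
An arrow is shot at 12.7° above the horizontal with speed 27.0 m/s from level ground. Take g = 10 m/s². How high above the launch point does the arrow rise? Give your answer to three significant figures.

Vertical component of launch velocity: v_y = 27.0 sin 12.7° = 5.936 m/s.
At the highest point the vertical velocity is zero, so v_y² = 2 g h_max.
h_max = (5.936)² / (2 × 10) = 35.24 / 20.00 = 1.76 m.

1.76 m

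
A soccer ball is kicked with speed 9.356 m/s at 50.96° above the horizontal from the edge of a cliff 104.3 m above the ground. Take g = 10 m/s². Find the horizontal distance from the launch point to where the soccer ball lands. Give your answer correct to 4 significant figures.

31.54 m

Components: v_x = 9.356 cos 50.96° = 5.8930 m/s, v_y = 9.356 sin 50.96° = 7.2669 m/s.
Vertical: 0 = 104.3 + 7.2669 t − ½(10) t² ⇒ 5.000 t² − 7.2669 t − 104.3 = 0.
t = [7.2669 + √(52.808 + 2086.0)] / 10.00 = 5.3514 s.
Horizontal: R = v_x · t = 5.8930 × 5.3514 = 31.54 m.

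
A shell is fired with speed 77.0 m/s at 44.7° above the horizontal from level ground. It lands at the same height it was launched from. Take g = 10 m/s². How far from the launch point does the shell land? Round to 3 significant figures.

593 m

Components: v_x = 77.0 cos 44.7° = 54.73 m/s, v_y = 77.0 sin 44.7° = 54.16 m/s.
Time of flight (same landing height): t = 2 v_y / g = 2 × 54.16 / 10 = 10.83 s.
Range: R = v_x · t = 54.73 × 10.83 = 593 m.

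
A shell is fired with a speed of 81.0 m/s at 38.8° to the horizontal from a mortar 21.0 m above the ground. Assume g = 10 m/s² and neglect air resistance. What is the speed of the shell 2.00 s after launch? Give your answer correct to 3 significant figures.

70.2 m/s

v_x = 81.0 cos 38.8° = 63.13 m/s (constant).
v_y(t) = 81.0 sin 38.8° − g t = 50.75 − 10 × 2.00 = 30.75 m/s.
Speed = √(v_x² + v_y²) = √(3985 + 945.6) = 70.2 m/s.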